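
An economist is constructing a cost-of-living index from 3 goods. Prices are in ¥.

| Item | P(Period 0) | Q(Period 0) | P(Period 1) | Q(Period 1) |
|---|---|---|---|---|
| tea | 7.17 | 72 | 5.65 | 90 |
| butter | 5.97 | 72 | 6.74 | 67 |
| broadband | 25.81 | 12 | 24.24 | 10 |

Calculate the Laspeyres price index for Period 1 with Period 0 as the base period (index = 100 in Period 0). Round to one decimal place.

94.2

Laspeyres price index uses base-period quantities as weights.
ΣP(Period 1)·Q(Period 0) = 5.65×72 + 6.74×72 + 24.24×12 = 406.8 + 485.28 + 290.88 = 1182.96
ΣP(Period 0)·Q(Period 0) = 7.17×72 + 5.97×72 + 25.81×12 = 516.24 + 429.84 + 309.72 = 1255.8
Index = 1182.96 / 1255.8 × 100 = 94.1997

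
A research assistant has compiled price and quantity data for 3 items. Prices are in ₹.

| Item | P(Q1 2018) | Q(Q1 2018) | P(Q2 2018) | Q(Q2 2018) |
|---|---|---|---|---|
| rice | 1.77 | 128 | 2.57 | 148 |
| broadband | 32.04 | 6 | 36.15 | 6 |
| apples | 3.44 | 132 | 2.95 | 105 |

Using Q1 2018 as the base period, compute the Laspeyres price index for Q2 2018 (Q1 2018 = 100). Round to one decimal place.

Laspeyres price index uses base-period quantities as weights.
ΣP(Q2 2018)·Q(Q1 2018) = 2.57×128 + 36.15×6 + 2.95×132 = 328.96 + 216.9 + 389.4 = 935.26
ΣP(Q1 2018)·Q(Q1 2018) = 1.77×128 + 32.04×6 + 3.44×132 = 226.56 + 192.24 + 454.08 = 872.88
Index = 935.26 / 872.88 × 100 = 107.1465

107.1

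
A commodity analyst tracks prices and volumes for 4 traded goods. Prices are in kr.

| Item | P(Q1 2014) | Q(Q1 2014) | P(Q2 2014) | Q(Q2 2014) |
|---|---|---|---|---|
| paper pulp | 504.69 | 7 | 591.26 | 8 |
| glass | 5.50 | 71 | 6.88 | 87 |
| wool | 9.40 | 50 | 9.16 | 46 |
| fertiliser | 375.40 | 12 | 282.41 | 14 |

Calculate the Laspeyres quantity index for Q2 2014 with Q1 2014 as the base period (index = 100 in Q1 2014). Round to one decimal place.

Laspeyres quantity index uses base-period prices as weights.
ΣP(Q1 2014)·Q(Q2 2014) = 504.69×8 + 5.50×87 + 9.40×46 + 375.40×14 = 4037.52 + 478.5 + 432.4 + 5255.6 = 10204.02
ΣP(Q1 2014)·Q(Q1 2014) = 504.69×7 + 5.50×71 + 9.40×50 + 375.40×12 = 3532.83 + 390.5 + 470 + 4504.8 = 8898.13
Index = 10204.02 / 8898.13 × 100 = 114.6760

114.7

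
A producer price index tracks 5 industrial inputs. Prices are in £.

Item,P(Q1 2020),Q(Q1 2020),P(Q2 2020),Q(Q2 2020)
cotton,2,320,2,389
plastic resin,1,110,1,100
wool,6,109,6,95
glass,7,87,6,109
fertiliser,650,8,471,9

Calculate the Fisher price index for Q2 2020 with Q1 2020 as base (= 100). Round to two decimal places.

Laspeyres component (base-period weights):
ΣP(Q2 2020)Q(Q1 2020) = 2×320 + 1×110 + 6×109 + 6×87 + 471×8 = 640 + 110 + 654 + 522 + 3768 = 5694
ΣP(Q1 2020)Q(Q1 2020) = 2×320 + 1×110 + 6×109 + 7×87 + 650×8 = 640 + 110 + 654 + 609 + 5200 = 7213
L = 5694 / 7213 × 100 = 78.9408
Paasche component (current-period weights):
ΣP(Q2 2020)Q(Q2 2020) = 2×389 + 1×100 + 6×95 + 6×109 + 471×9 = 778 + 100 + 570 + 654 + 4239 = 6341
ΣP(Q1 2020)Q(Q2 2020) = 2×389 + 1×100 + 6×95 + 7×109 + 650×9 = 778 + 100 + 570 + 763 + 5850 = 8061
P = 6341 / 8061 × 100 = 78.6627
Fisher = √(L × P) = √(78.9408 × 78.6627) = 78.8016

78.80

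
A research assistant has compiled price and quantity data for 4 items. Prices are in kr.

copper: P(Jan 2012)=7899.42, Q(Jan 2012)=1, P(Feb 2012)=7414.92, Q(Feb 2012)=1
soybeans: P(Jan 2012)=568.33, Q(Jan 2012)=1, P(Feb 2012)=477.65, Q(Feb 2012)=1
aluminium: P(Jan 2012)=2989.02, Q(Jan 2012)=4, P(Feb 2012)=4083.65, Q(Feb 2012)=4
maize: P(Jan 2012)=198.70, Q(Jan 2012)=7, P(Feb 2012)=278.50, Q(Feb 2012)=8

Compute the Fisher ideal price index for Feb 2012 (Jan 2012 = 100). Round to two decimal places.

120.09

Laspeyres component (base-period weights):
ΣP(Feb 2012)Q(Jan 2012) = 7414.92×1 + 477.65×1 + 4083.65×4 + 278.50×7 = 7414.92 + 477.65 + 16334.6 + 1949.5 = 26176.67
ΣP(Jan 2012)Q(Jan 2012) = 7899.42×1 + 568.33×1 + 2989.02×4 + 198.70×7 = 7899.42 + 568.33 + 11956.08 + 1390.9 = 21814.73
L = 26176.67 / 21814.73 × 100 = 119.9954
Paasche component (current-period weights):
ΣP(Feb 2012)Q(Feb 2012) = 7414.92×1 + 477.65×1 + 4083.65×4 + 278.50×8 = 7414.92 + 477.65 + 16334.6 + 2228 = 26455.17
ΣP(Jan 2012)Q(Feb 2012) = 7899.42×1 + 568.33×1 + 2989.02×4 + 198.70×8 = 7899.42 + 568.33 + 11956.08 + 1589.6 = 22013.43
P = 26455.17 / 22013.43 × 100 = 120.1774
Fisher = √(L × P) = √(119.9954 × 120.1774) = 120.0864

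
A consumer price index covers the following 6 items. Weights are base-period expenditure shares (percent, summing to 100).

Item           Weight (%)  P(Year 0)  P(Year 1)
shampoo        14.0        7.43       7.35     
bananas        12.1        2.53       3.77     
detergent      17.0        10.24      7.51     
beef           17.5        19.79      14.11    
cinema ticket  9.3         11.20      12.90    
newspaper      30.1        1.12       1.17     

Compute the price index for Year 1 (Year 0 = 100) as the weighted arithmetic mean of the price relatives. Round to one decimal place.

shampoo: 14.0 × (7.35/7.43) = 14.0 × 0.989233 = 13.8493
bananas: 12.1 × (3.77/2.53) = 12.1 × 1.490119 = 18.0304
detergent: 17.0 × (7.51/10.24) = 17.0 × 0.733398 = 12.4678
beef: 17.5 × (14.11/19.79) = 17.5 × 0.712986 = 12.4773
cinema ticket: 9.3 × (12.90/11.20) = 9.3 × 1.151786 = 10.7116
newspaper: 30.1 × (1.17/1.12) = 30.1 × 1.044643 = 31.4437
Index = Σ wᵢ·(p₁ᵢ/p₀ᵢ) = 13.8493 + 18.0304 + 12.4678 + 12.4773 + 10.7116 + 31.4437 = 98.9801

99.0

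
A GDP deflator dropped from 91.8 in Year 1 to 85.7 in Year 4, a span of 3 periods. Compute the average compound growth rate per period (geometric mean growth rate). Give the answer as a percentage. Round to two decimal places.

Growth factor = (85.7/91.8)^(1/3) = (0.933551)^(1/3) = 0.977341
Growth rate = 0.977341 − 1 = -0.022659 = -2.2659%

-2.27%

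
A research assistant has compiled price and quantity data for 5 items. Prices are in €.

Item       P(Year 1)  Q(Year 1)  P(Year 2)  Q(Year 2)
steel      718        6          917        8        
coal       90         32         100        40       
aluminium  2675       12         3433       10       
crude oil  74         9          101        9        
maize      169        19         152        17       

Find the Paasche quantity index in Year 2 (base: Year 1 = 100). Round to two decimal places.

91.55

Paasche quantity index uses current-period prices as weights.
ΣP(Year 2)·Q(Year 2) = 917×8 + 100×40 + 3433×10 + 101×9 + 152×17 = 7336 + 4000 + 34330 + 909 + 2584 = 49159
ΣP(Year 2)·Q(Year 1) = 917×6 + 100×32 + 3433×12 + 101×9 + 152×19 = 5502 + 3200 + 41196 + 909 + 2888 = 53695
Index = 49159 / 53695 × 100 = 91.5523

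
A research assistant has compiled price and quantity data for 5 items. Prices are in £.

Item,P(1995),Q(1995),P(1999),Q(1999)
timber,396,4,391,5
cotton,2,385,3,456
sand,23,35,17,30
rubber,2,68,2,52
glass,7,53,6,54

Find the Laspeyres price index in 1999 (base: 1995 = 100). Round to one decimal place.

Laspeyres price index uses base-period quantities as weights.
ΣP(1999)·Q(1995) = 391×4 + 3×385 + 17×35 + 2×68 + 6×53 = 1564 + 1155 + 595 + 136 + 318 = 3768
ΣP(1995)·Q(1995) = 396×4 + 2×385 + 23×35 + 2×68 + 7×53 = 1584 + 770 + 805 + 136 + 371 = 3666
Index = 3768 / 3666 × 100 = 102.7823

102.8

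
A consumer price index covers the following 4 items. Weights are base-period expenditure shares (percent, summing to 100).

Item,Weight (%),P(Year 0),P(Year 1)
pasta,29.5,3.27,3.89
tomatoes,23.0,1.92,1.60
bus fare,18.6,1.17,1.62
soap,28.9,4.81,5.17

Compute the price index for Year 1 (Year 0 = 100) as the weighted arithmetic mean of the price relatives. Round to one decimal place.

pasta: 29.5 × (3.89/3.27) = 29.5 × 1.189602 = 35.0933
tomatoes: 23.0 × (1.60/1.92) = 23.0 × 0.833333 = 19.1667
bus fare: 18.6 × (1.62/1.17) = 18.6 × 1.384615 = 25.7538
soap: 28.9 × (5.17/4.81) = 28.9 × 1.074844 = 31.0630
Index = Σ wᵢ·(p₁ᵢ/p₀ᵢ) = 35.0933 + 19.1667 + 25.7538 + 31.0630 = 111.0768

111.1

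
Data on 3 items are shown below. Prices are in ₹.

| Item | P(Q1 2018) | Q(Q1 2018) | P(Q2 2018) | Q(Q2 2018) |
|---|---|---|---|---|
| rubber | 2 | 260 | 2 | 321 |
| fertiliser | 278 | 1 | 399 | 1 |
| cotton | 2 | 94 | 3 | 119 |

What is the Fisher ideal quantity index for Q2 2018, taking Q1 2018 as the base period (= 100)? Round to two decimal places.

Laspeyres component (base-period weights):
ΣP(Q1 2018)Q(Q2 2018) = 2×321 + 278×1 + 2×119 = 642 + 278 + 238 = 1158
ΣP(Q1 2018)Q(Q1 2018) = 2×260 + 278×1 + 2×94 = 520 + 278 + 188 = 986
L = 1158 / 986 × 100 = 117.4442
Paasche component (current-period weights):
ΣP(Q2 2018)Q(Q2 2018) = 2×321 + 399×1 + 3×119 = 642 + 399 + 357 = 1398
ΣP(Q2 2018)Q(Q1 2018) = 2×260 + 399×1 + 3×94 = 520 + 399 + 282 = 1201
P = 1398 / 1201 × 100 = 116.4030
Fisher = √(L × P) = √(117.4442 × 116.4030) = 116.9224

116.92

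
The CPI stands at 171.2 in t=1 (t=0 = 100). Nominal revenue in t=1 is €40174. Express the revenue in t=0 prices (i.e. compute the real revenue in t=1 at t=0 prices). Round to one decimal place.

23466.1

Real = Nominal ÷ (Index/100) = 40174 ÷ (171.2/100)
     = 40174 ÷ 1.712 = 23466.1215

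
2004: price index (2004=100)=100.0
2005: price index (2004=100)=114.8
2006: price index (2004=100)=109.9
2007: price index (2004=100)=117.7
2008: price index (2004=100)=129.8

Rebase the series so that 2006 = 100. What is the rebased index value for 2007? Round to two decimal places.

Rebased(2007) = 117.7 / 109.9 × 100 = 107.0974

107.10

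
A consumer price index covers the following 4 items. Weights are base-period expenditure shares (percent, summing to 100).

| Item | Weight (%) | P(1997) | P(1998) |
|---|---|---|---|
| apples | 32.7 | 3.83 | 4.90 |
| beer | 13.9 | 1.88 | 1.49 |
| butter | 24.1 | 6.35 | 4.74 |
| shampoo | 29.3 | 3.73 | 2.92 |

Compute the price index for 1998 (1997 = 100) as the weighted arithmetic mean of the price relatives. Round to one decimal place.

apples: 32.7 × (4.90/3.83) = 32.7 × 1.279373 = 41.8355
beer: 13.9 × (1.49/1.88) = 13.9 × 0.792553 = 11.0165
butter: 24.1 × (4.74/6.35) = 24.1 × 0.746457 = 17.9896
shampoo: 29.3 × (2.92/3.73) = 29.3 × 0.782842 = 22.9373
Index = Σ wᵢ·(p₁ᵢ/p₀ᵢ) = 41.8355 + 11.0165 + 17.9896 + 22.9373 = 93.7789

93.8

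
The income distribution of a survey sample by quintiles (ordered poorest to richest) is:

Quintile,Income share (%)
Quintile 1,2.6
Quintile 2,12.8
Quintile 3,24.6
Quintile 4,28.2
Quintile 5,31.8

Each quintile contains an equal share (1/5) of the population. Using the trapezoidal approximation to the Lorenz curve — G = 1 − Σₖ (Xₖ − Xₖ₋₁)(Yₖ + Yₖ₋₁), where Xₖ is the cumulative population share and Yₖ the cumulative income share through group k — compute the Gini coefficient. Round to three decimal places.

0.295

Cumulative income shares Yₖ: 0.0260, 0.1540, 0.4000, 0.6820, 1.0000
Σ (Xₖ−Xₖ₋₁)(Yₖ+Yₖ₋₁) = (1/5)(0.0260+0.0000) + (1/5)(0.1540+0.0260) + (1/5)(0.4000+0.1540) + (1/5)(0.6820+0.4000) + (1/5)(1.0000+0.6820)
  = 0.0052 + 0.0360 + 0.1108 + 0.2164 + 0.3364 = 0.7048
G = 1 − 0.7048 = 0.2952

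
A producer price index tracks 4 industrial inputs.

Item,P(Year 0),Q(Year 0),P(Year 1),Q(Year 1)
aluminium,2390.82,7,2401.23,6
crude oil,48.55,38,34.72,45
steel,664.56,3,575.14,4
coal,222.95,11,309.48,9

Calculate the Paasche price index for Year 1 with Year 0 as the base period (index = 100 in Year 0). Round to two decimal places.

99.35

Paasche price index uses current-period quantities as weights.
ΣP(Year 1)·Q(Year 1) = 2401.23×6 + 34.72×45 + 575.14×4 + 309.48×9 = 14407.38 + 1562.4 + 2300.56 + 2785.32 = 21055.66
ΣP(Year 0)·Q(Year 1) = 2390.82×6 + 48.55×45 + 664.56×4 + 222.95×9 = 14344.92 + 2184.75 + 2658.24 + 2006.55 = 21194.46
Index = 21055.66 / 21194.46 × 100 = 99.3451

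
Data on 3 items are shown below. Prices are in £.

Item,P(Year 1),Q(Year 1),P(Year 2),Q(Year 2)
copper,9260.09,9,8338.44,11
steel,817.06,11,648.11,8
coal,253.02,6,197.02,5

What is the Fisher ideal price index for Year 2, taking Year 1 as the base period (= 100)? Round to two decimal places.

Laspeyres component (base-period weights):
ΣP(Year 2)Q(Year 1) = 8338.44×9 + 648.11×11 + 197.02×6 = 75045.96 + 7129.21 + 1182.12 = 83357.29
ΣP(Year 1)Q(Year 1) = 9260.09×9 + 817.06×11 + 253.02×6 = 83340.81 + 8987.66 + 1518.12 = 93846.59
L = 83357.29 / 93846.59 × 100 = 88.8229
Paasche component (current-period weights):
ΣP(Year 2)Q(Year 2) = 8338.44×11 + 648.11×8 + 197.02×5 = 91722.84 + 5184.88 + 985.1 = 97892.82
ΣP(Year 1)Q(Year 2) = 9260.09×11 + 817.06×8 + 253.02×5 = 101860.99 + 6536.48 + 1265.1 = 109662.57
P = 97892.82 / 109662.57 × 100 = 89.2673
Fisher = √(L × P) = √(88.8229 × 89.2673) = 89.0448

89.04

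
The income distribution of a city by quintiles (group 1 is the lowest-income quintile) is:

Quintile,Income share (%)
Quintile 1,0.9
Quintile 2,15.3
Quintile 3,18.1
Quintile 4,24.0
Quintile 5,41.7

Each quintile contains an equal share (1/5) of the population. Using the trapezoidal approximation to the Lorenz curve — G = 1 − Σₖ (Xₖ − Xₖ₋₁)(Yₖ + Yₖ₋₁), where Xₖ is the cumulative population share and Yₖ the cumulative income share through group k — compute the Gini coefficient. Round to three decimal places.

Cumulative income shares Yₖ: 0.0090, 0.1620, 0.3430, 0.5830, 1.0000
Σ (Xₖ−Xₖ₋₁)(Yₖ+Yₖ₋₁) = (1/5)(0.0090+0.0000) + (1/5)(0.1620+0.0090) + (1/5)(0.3430+0.1620) + (1/5)(0.5830+0.3430) + (1/5)(1.0000+0.5830)
  = 0.0018 + 0.0342 + 0.1010 + 0.1852 + 0.3166 = 0.6388
G = 1 − 0.6388 = 0.3612

0.361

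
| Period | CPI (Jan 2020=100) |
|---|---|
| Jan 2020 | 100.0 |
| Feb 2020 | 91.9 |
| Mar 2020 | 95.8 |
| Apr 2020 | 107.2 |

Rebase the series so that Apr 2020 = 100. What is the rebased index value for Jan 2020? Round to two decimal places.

Rebased(Jan 2020) = 100.0 / 107.2 × 100 = 93.2836

93.28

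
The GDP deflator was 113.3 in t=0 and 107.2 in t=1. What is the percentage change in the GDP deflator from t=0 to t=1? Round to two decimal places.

Change = (107.2 − 113.3) / 113.3 × 100
       = -6.1 / 113.3 × 100 = -5.3839%

-5.38%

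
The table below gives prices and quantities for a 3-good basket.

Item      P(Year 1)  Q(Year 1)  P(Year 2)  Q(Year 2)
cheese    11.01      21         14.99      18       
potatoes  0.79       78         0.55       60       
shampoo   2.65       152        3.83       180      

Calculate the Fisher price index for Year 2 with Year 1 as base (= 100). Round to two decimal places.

Laspeyres component (base-period weights):
ΣP(Year 2)Q(Year 1) = 14.99×21 + 0.55×78 + 3.83×152 = 314.79 + 42.9 + 582.16 = 939.85
ΣP(Year 1)Q(Year 1) = 11.01×21 + 0.79×78 + 2.65×152 = 231.21 + 61.62 + 402.8 = 695.63
L = 939.85 / 695.63 × 100 = 135.1077
Paasche component (current-period weights):
ΣP(Year 2)Q(Year 2) = 14.99×18 + 0.55×60 + 3.83×180 = 269.82 + 33 + 689.4 = 992.22
ΣP(Year 1)Q(Year 2) = 11.01×18 + 0.79×60 + 2.65×180 = 198.18 + 47.4 + 477 = 722.58
P = 992.22 / 722.58 × 100 = 137.3163
Fisher = √(L × P) = √(135.1077 × 137.3163) = 136.2075

136.21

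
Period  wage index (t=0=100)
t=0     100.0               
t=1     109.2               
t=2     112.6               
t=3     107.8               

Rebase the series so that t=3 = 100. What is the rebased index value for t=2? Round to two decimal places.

Rebased(t=2) = 112.6 / 107.8 × 100 = 104.4527

104.45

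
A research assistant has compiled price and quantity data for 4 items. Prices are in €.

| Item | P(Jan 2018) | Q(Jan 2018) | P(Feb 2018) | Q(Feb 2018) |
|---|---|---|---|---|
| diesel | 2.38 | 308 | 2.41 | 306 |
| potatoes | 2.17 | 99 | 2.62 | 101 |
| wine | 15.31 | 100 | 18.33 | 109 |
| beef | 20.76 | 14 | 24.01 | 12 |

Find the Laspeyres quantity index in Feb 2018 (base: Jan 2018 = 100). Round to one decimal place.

103.5

Laspeyres quantity index uses base-period prices as weights.
ΣP(Jan 2018)·Q(Feb 2018) = 2.38×306 + 2.17×101 + 15.31×109 + 20.76×12 = 728.28 + 219.17 + 1668.79 + 249.12 = 2865.36
ΣP(Jan 2018)·Q(Jan 2018) = 2.38×308 + 2.17×99 + 15.31×100 + 20.76×14 = 733.04 + 214.83 + 1531 + 290.64 = 2769.51
Index = 2865.36 / 2769.51 × 100 = 103.4609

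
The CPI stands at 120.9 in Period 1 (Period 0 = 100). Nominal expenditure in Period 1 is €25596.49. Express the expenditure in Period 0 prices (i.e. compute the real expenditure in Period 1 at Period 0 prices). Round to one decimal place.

Real = Nominal ÷ (Index/100) = 25596.49 ÷ (120.9/100)
     = 25596.49 ÷ 1.209 = 21171.6212

21171.6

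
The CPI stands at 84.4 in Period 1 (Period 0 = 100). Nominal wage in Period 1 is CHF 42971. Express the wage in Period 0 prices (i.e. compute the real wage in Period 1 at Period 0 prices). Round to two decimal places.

50913.51

Real = Nominal ÷ (Index/100) = 42971 ÷ (84.4/100)
     = 42971 ÷ 0.844 = 50913.5071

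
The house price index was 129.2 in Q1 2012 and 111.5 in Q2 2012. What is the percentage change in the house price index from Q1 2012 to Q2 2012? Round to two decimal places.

Change = (111.5 − 129.2) / 129.2 × 100
       = -17.7 / 129.2 × 100 = -13.6997%

-13.70%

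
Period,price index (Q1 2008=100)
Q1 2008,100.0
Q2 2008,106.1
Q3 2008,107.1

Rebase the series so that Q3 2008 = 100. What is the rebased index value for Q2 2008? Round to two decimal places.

Rebased(Q2 2008) = 106.1 / 107.1 × 100 = 99.0663

99.07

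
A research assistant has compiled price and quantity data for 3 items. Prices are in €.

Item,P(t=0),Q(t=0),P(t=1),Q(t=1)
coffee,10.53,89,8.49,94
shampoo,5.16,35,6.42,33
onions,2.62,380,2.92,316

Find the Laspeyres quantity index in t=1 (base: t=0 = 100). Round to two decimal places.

Laspeyres quantity index uses base-period prices as weights.
ΣP(t=0)·Q(t=1) = 10.53×94 + 5.16×33 + 2.62×316 = 989.82 + 170.28 + 827.92 = 1988.02
ΣP(t=0)·Q(t=0) = 10.53×89 + 5.16×35 + 2.62×380 = 937.17 + 180.6 + 995.6 = 2113.37
Index = 1988.02 / 2113.37 × 100 = 94.0687

94.07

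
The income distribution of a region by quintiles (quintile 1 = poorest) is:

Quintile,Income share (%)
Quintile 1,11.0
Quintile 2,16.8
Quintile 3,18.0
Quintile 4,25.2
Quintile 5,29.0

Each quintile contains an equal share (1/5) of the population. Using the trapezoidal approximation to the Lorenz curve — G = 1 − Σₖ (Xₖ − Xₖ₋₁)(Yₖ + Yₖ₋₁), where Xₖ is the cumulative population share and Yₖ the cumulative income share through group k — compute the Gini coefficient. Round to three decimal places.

Cumulative income shares Yₖ: 0.1100, 0.2780, 0.4580, 0.7100, 1.0000
Σ (Xₖ−Xₖ₋₁)(Yₖ+Yₖ₋₁) = (1/5)(0.1100+0.0000) + (1/5)(0.2780+0.1100) + (1/5)(0.4580+0.2780) + (1/5)(0.7100+0.4580) + (1/5)(1.0000+0.7100)
  = 0.0220 + 0.0776 + 0.1472 + 0.2336 + 0.3420 = 0.8224
G = 1 − 0.8224 = 0.1776

0.178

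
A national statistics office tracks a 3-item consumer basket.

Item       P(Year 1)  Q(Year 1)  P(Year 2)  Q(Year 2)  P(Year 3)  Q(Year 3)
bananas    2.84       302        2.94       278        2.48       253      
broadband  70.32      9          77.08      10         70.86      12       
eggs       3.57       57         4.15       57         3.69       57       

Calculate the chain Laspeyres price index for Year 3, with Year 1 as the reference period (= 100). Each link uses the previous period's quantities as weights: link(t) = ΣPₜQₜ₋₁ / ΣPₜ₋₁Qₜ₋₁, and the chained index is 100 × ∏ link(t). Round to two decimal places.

94.60

Link Year 1→Year 2:
ΣP(Year 2)Q(Year 1) = 2.94×302 + 77.08×9 + 4.15×57 = 887.88 + 693.72 + 236.55 = 1818.15
ΣP(Year 1)Q(Year 1) = 2.84×302 + 70.32×9 + 3.57×57 = 857.68 + 632.88 + 203.49 = 1694.05
link = 1818.15/1694.05 = 1.073256
Link Year 2→Year 3:
ΣP(Year 3)Q(Year 2) = 2.48×278 + 70.86×10 + 3.69×57 = 689.44 + 708.6 + 210.33 = 1608.37
ΣP(Year 2)Q(Year 2) = 2.94×278 + 77.08×10 + 4.15×57 = 817.32 + 770.8 + 236.55 = 1824.67
link = 1608.37/1824.67 = 0.881458
Chained index = 100 × 1.073256 × 0.881458 = 94.6030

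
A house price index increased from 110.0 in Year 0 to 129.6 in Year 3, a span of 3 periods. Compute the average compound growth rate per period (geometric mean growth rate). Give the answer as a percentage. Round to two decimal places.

Growth factor = (129.6/110.0)^(1/3) = (1.178182)^(1/3) = 1.056179
Growth rate = 1.056179 − 1 = 0.056179 = 5.6179%

5.62%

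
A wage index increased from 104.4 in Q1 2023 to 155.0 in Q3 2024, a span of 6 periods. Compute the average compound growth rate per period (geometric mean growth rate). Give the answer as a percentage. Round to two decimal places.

6.81%

Growth factor = (155.0/104.4)^(1/6) = (1.484674)^(1/6) = 1.068083
Growth rate = 1.068083 − 1 = 0.068083 = 6.8083%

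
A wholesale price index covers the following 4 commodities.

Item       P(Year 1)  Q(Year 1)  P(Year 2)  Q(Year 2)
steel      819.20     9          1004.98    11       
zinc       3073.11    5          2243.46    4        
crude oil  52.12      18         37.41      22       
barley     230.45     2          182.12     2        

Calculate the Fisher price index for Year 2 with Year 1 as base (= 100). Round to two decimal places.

90.40

Laspeyres component (base-period weights):
ΣP(Year 2)Q(Year 1) = 1004.98×9 + 2243.46×5 + 37.41×18 + 182.12×2 = 9044.82 + 11217.3 + 673.38 + 364.24 = 21299.74
ΣP(Year 1)Q(Year 1) = 819.20×9 + 3073.11×5 + 52.12×18 + 230.45×2 = 7372.8 + 15365.55 + 938.16 + 460.9 = 24137.41
L = 21299.74 / 24137.41 × 100 = 88.2437
Paasche component (current-period weights):
ΣP(Year 2)Q(Year 2) = 1004.98×11 + 2243.46×4 + 37.41×22 + 182.12×2 = 11054.78 + 8973.84 + 823.02 + 364.24 = 21215.88
ΣP(Year 1)Q(Year 2) = 819.20×11 + 3073.11×4 + 52.12×22 + 230.45×2 = 9011.2 + 12292.44 + 1146.64 + 460.9 = 22911.18
P = 21215.88 / 22911.18 × 100 = 92.6006
Fisher = √(L × P) = √(88.2437 × 92.6006) = 90.3959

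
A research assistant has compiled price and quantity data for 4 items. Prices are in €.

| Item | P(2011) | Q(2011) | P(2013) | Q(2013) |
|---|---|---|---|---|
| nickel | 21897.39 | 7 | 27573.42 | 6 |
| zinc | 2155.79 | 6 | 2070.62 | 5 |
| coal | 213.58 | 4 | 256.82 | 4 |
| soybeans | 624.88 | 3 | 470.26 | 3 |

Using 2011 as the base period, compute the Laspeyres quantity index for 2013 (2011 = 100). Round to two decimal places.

85.76

Laspeyres quantity index uses base-period prices as weights.
ΣP(2011)·Q(2013) = 21897.39×6 + 2155.79×5 + 213.58×4 + 624.88×3 = 131384.34 + 10778.95 + 854.32 + 1874.64 = 144892.25
ΣP(2011)·Q(2011) = 21897.39×7 + 2155.79×6 + 213.58×4 + 624.88×3 = 153281.73 + 12934.74 + 854.32 + 1874.64 = 168945.43
Index = 144892.25 / 168945.43 × 100 = 85.7628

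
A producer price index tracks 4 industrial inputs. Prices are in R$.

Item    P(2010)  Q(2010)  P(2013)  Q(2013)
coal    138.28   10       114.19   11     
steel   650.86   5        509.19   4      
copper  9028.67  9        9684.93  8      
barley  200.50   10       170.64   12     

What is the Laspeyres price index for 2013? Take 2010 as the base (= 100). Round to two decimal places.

Laspeyres price index uses base-period quantities as weights.
ΣP(2013)·Q(2010) = 114.19×10 + 509.19×5 + 9684.93×9 + 170.64×10 = 1141.9 + 2545.95 + 87164.37 + 1706.4 = 92558.62
ΣP(2010)·Q(2010) = 138.28×10 + 650.86×5 + 9028.67×9 + 200.50×10 = 1382.8 + 3254.3 + 81258.03 + 2005 = 87900.13
Index = 92558.62 / 87900.13 × 100 = 105.2998

105.30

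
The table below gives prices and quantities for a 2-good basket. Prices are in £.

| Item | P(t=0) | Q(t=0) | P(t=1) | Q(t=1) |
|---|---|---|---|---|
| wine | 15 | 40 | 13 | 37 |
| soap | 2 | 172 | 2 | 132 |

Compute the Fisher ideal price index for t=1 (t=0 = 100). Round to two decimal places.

91.24

Laspeyres component (base-period weights):
ΣP(t=1)Q(t=0) = 13×40 + 2×172 = 520 + 344 = 864
ΣP(t=0)Q(t=0) = 15×40 + 2×172 = 600 + 344 = 944
L = 864 / 944 × 100 = 91.5254
Paasche component (current-period weights):
ΣP(t=1)Q(t=1) = 13×37 + 2×132 = 481 + 264 = 745
ΣP(t=0)Q(t=1) = 15×37 + 2×132 = 555 + 264 = 819
P = 745 / 819 × 100 = 90.9646
Fisher = √(L × P) = √(91.5254 × 90.9646) = 91.2446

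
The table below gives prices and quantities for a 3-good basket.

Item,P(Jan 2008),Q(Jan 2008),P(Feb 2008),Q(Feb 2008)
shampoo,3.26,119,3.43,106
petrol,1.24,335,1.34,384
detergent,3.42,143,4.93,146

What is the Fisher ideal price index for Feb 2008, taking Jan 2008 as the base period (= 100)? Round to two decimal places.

120.91

Laspeyres component (base-period weights):
ΣP(Feb 2008)Q(Jan 2008) = 3.43×119 + 1.34×335 + 4.93×143 = 408.17 + 448.9 + 704.99 = 1562.06
ΣP(Jan 2008)Q(Jan 2008) = 3.26×119 + 1.24×335 + 3.42×143 = 387.94 + 415.4 + 489.06 = 1292.4
L = 1562.06 / 1292.4 × 100 = 120.8651
Paasche component (current-period weights):
ΣP(Feb 2008)Q(Feb 2008) = 3.43×106 + 1.34×384 + 4.93×146 = 363.58 + 514.56 + 719.78 = 1597.92
ΣP(Jan 2008)Q(Feb 2008) = 3.26×106 + 1.24×384 + 3.42×146 = 345.56 + 476.16 + 499.32 = 1321.04
P = 1597.92 / 1321.04 × 100 = 120.9592
Fisher = √(L × P) = √(120.8651 × 120.9592) = 120.9121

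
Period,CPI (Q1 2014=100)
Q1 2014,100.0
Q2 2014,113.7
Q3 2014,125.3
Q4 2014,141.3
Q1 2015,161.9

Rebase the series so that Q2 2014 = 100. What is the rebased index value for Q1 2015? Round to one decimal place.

Rebased(Q1 2015) = 161.9 / 113.7 × 100 = 142.3923

142.4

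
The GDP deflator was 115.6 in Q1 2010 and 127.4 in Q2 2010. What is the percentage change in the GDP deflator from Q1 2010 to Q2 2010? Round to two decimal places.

Change = (127.4 − 115.6) / 115.6 × 100
       = 11.8 / 115.6 × 100 = 10.2076%

10.21%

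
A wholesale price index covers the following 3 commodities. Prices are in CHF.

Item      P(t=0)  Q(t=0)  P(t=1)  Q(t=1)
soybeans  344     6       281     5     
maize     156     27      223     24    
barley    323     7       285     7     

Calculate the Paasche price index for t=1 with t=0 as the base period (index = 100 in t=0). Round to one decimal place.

113.3

Paasche price index uses current-period quantities as weights.
ΣP(t=1)·Q(t=1) = 281×5 + 223×24 + 285×7 = 1405 + 5352 + 1995 = 8752
ΣP(t=0)·Q(t=1) = 344×5 + 156×24 + 323×7 = 1720 + 3744 + 2261 = 7725
Index = 8752 / 7725 × 100 = 113.2945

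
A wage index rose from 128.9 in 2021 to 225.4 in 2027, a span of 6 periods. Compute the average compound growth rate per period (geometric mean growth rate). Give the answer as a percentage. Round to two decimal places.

Growth factor = (225.4/128.9)^(1/6) = (1.748642)^(1/6) = 1.097615
Growth rate = 1.097615 − 1 = 0.097615 = 9.7615%

9.76%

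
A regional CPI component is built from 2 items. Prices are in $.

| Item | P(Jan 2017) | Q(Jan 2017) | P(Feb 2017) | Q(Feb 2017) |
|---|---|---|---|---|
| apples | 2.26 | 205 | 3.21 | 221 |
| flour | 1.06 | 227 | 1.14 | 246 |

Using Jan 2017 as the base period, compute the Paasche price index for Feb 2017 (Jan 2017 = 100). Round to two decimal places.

Paasche price index uses current-period quantities as weights.
ΣP(Feb 2017)·Q(Feb 2017) = 3.21×221 + 1.14×246 = 709.41 + 280.44 = 989.85
ΣP(Jan 2017)·Q(Feb 2017) = 2.26×221 + 1.06×246 = 499.46 + 260.76 = 760.22
Index = 989.85 / 760.22 × 100 = 130.2057

130.21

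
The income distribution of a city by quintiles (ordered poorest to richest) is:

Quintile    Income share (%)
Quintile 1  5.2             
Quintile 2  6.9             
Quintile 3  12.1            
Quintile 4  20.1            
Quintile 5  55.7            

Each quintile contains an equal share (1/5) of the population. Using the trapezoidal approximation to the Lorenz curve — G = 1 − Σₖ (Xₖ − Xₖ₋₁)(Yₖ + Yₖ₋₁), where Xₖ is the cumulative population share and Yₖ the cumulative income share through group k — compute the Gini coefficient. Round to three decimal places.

0.457

Cumulative income shares Yₖ: 0.0520, 0.1210, 0.2420, 0.4430, 1.0000
Σ (Xₖ−Xₖ₋₁)(Yₖ+Yₖ₋₁) = (1/5)(0.0520+0.0000) + (1/5)(0.1210+0.0520) + (1/5)(0.2420+0.1210) + (1/5)(0.4430+0.2420) + (1/5)(1.0000+0.4430)
  = 0.0104 + 0.0346 + 0.0726 + 0.1370 + 0.2886 = 0.5432
G = 1 − 0.5432 = 0.4568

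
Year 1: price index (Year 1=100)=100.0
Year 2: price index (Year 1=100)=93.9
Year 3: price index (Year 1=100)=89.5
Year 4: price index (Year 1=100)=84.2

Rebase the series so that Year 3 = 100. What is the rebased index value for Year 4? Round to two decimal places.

94.08

Rebased(Year 4) = 84.2 / 89.5 × 100 = 94.0782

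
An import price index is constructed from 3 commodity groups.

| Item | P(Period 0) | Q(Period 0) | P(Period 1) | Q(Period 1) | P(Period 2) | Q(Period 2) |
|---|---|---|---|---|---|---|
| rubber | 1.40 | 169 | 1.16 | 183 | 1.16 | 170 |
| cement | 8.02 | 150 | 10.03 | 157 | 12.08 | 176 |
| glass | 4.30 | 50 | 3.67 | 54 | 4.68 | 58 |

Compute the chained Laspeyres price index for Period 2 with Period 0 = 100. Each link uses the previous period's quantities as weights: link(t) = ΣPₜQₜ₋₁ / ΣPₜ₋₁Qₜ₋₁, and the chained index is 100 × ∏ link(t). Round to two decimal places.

135.46

Link Period 0→Period 1:
ΣP(Period 1)Q(Period 0) = 1.16×169 + 10.03×150 + 3.67×50 = 196.04 + 1504.5 + 183.5 = 1884.04
ΣP(Period 0)Q(Period 0) = 1.40×169 + 8.02×150 + 4.30×50 = 236.6 + 1203 + 215 = 1654.6
link = 1884.04/1654.6 = 1.138668
Link Period 1→Period 2:
ΣP(Period 2)Q(Period 1) = 1.16×183 + 12.08×157 + 4.68×54 = 212.28 + 1896.56 + 252.72 = 2361.56
ΣP(Period 1)Q(Period 1) = 1.16×183 + 10.03×157 + 3.67×54 = 212.28 + 1574.71 + 198.18 = 1985.17
link = 2361.56/1985.17 = 1.189601
Chained index = 100 × 1.138668 × 1.189601 = 135.4560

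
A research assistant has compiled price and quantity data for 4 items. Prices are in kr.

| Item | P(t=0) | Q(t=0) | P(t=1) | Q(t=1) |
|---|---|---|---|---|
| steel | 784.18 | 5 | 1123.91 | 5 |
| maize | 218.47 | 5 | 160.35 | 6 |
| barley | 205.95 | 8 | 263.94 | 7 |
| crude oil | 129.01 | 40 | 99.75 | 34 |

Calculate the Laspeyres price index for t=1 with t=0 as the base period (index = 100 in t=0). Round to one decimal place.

105.9

Laspeyres price index uses base-period quantities as weights.
ΣP(t=1)·Q(t=0) = 1123.91×5 + 160.35×5 + 263.94×8 + 99.75×40 = 5619.55 + 801.75 + 2111.52 + 3990 = 12522.82
ΣP(t=0)·Q(t=0) = 784.18×5 + 218.47×5 + 205.95×8 + 129.01×40 = 3920.9 + 1092.35 + 1647.6 + 5160.4 = 11821.25
Index = 12522.82 / 11821.25 × 100 = 105.9348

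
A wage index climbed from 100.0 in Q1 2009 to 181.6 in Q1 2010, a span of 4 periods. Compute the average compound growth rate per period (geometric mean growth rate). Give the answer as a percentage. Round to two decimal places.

16.09%

Growth factor = (181.6/100.0)^(1/4) = (1.816000)^(1/4) = 1.160858
Growth rate = 1.160858 − 1 = 0.160858 = 16.0858%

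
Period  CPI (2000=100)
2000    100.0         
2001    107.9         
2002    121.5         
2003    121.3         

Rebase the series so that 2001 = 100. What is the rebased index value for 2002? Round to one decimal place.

Rebased(2002) = 121.5 / 107.9 × 100 = 112.6043

112.6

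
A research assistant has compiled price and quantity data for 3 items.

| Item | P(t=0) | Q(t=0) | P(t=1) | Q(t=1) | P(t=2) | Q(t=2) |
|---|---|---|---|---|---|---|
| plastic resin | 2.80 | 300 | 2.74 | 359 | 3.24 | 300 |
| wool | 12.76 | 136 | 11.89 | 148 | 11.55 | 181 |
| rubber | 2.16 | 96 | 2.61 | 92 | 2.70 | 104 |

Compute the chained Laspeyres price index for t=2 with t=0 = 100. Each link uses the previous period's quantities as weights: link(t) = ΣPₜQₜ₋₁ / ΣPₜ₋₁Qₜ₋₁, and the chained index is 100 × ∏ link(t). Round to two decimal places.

101.11

Link t=0→t=1:
ΣP(t=1)Q(t=0) = 2.74×300 + 11.89×136 + 2.61×96 = 822 + 1617.04 + 250.56 = 2689.6
ΣP(t=0)Q(t=0) = 2.80×300 + 12.76×136 + 2.16×96 = 840 + 1735.36 + 207.36 = 2782.72
link = 2689.6/2782.72 = 0.966536
Link t=1→t=2:
ΣP(t=2)Q(t=1) = 3.24×359 + 11.55×148 + 2.70×92 = 1163.16 + 1709.4 + 248.4 = 3120.96
ΣP(t=1)Q(t=1) = 2.74×359 + 11.89×148 + 2.61×92 = 983.66 + 1759.72 + 240.12 = 2983.5
link = 3120.96/2983.5 = 1.046073
Chained index = 100 × 0.966536 × 1.046073 = 101.1068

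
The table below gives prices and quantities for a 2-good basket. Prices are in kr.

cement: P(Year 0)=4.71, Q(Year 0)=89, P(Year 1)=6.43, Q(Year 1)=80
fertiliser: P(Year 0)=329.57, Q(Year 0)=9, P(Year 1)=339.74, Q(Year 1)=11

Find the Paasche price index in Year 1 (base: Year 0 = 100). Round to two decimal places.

Paasche price index uses current-period quantities as weights.
ΣP(Year 1)·Q(Year 1) = 6.43×80 + 339.74×11 = 514.4 + 3737.14 = 4251.54
ΣP(Year 0)·Q(Year 1) = 4.71×80 + 329.57×11 = 376.8 + 3625.27 = 4002.07
Index = 4251.54 / 4002.07 × 100 = 106.2335

106.23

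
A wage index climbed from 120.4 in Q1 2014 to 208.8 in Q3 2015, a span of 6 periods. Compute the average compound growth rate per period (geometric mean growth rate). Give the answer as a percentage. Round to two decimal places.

9.61%

Growth factor = (208.8/120.4)^(1/6) = (1.734219)^(1/6) = 1.096101
Growth rate = 1.096101 − 1 = 0.096101 = 9.6101%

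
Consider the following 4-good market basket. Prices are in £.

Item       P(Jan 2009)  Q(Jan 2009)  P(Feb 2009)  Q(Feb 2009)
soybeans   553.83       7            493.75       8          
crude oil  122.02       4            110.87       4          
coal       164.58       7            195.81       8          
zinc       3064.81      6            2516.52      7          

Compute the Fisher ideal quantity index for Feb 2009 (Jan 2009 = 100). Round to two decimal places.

Laspeyres component (base-period weights):
ΣP(Jan 2009)Q(Feb 2009) = 553.83×8 + 122.02×4 + 164.58×8 + 3064.81×7 = 4430.64 + 488.08 + 1316.64 + 21453.67 = 27689.03
ΣP(Jan 2009)Q(Jan 2009) = 553.83×7 + 122.02×4 + 164.58×7 + 3064.81×6 = 3876.81 + 488.08 + 1152.06 + 18388.86 = 23905.81
L = 27689.03 / 23905.81 × 100 = 115.8255
Paasche component (current-period weights):
ΣP(Feb 2009)Q(Feb 2009) = 493.75×8 + 110.87×4 + 195.81×8 + 2516.52×7 = 3950 + 443.48 + 1566.48 + 17615.64 = 23575.6
ΣP(Feb 2009)Q(Jan 2009) = 493.75×7 + 110.87×4 + 195.81×7 + 2516.52×6 = 3456.25 + 443.48 + 1370.67 + 15099.12 = 20369.52
P = 23575.6 / 20369.52 × 100 = 115.7396
Fisher = √(L × P) = √(115.8255 × 115.7396) = 115.7826

115.78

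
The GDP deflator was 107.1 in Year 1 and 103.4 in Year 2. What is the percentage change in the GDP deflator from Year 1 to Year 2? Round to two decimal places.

Change = (103.4 − 107.1) / 107.1 × 100
       = -3.7 / 107.1 × 100 = -3.4547%

-3.45%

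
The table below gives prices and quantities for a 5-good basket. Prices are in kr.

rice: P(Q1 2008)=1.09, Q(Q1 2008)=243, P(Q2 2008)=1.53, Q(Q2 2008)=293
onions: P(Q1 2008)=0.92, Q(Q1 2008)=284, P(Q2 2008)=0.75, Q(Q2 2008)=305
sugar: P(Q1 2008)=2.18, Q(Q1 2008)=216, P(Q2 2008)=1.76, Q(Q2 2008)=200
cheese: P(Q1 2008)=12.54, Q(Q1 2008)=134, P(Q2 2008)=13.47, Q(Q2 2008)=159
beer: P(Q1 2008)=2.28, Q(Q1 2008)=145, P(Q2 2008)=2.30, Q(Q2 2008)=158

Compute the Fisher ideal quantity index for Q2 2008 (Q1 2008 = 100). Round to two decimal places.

Laspeyres component (base-period weights):
ΣP(Q1 2008)Q(Q2 2008) = 1.09×293 + 0.92×305 + 2.18×200 + 12.54×159 + 2.28×158 = 319.37 + 280.6 + 436 + 1993.86 + 360.24 = 3390.07
ΣP(Q1 2008)Q(Q1 2008) = 1.09×243 + 0.92×284 + 2.18×216 + 12.54×134 + 2.28×145 = 264.87 + 261.28 + 470.88 + 1680.36 + 330.6 = 3007.99
L = 3390.07 / 3007.99 × 100 = 112.7022
Paasche component (current-period weights):
ΣP(Q2 2008)Q(Q2 2008) = 1.53×293 + 0.75×305 + 1.76×200 + 13.47×159 + 2.30×158 = 448.29 + 228.75 + 352 + 2141.73 + 363.4 = 3534.17
ΣP(Q2 2008)Q(Q1 2008) = 1.53×243 + 0.75×284 + 1.76×216 + 13.47×134 + 2.30×145 = 371.79 + 213 + 380.16 + 1804.98 + 333.5 = 3103.43
P = 3534.17 / 3103.43 × 100 = 113.8795
Fisher = √(L × P) = √(112.7022 × 113.8795) = 113.2893

113.29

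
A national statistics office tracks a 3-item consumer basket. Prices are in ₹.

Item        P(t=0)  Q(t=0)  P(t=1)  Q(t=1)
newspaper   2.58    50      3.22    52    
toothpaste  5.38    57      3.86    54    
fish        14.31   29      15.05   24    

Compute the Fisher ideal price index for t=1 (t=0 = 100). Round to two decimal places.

96.03

Laspeyres component (base-period weights):
ΣP(t=1)Q(t=0) = 3.22×50 + 3.86×57 + 15.05×29 = 161 + 220.02 + 436.45 = 817.47
ΣP(t=0)Q(t=0) = 2.58×50 + 5.38×57 + 14.31×29 = 129 + 306.66 + 414.99 = 850.65
L = 817.47 / 850.65 × 100 = 96.0995
Paasche component (current-period weights):
ΣP(t=1)Q(t=1) = 3.22×52 + 3.86×54 + 15.05×24 = 167.44 + 208.44 + 361.2 = 737.08
ΣP(t=0)Q(t=1) = 2.58×52 + 5.38×54 + 14.31×24 = 134.16 + 290.52 + 343.44 = 768.12
P = 737.08 / 768.12 × 100 = 95.9590
Fisher = √(L × P) = √(96.0995 × 95.9590) = 96.0292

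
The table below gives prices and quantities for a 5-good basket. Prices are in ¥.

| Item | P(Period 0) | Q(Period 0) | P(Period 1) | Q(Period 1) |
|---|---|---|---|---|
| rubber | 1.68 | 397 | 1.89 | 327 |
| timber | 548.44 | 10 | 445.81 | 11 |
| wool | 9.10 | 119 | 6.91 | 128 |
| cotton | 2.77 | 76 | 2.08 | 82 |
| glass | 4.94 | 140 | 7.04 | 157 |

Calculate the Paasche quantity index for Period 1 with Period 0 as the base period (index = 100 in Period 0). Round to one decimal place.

107.1

Paasche quantity index uses current-period prices as weights.
ΣP(Period 1)·Q(Period 1) = 1.89×327 + 445.81×11 + 6.91×128 + 2.08×82 + 7.04×157 = 618.03 + 4903.91 + 884.48 + 170.56 + 1105.28 = 7682.26
ΣP(Period 1)·Q(Period 0) = 1.89×397 + 445.81×10 + 6.91×119 + 2.08×76 + 7.04×140 = 750.33 + 4458.1 + 822.29 + 158.08 + 985.6 = 7174.4
Index = 7682.26 / 7174.4 × 100 = 107.0788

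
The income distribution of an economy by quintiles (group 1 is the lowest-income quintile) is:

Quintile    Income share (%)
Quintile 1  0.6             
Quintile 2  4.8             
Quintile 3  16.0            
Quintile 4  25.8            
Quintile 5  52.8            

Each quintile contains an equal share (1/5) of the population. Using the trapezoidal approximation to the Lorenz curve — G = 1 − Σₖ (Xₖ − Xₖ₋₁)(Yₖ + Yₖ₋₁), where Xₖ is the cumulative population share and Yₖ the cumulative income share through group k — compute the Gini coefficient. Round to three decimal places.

0.502

Cumulative income shares Yₖ: 0.0060, 0.0540, 0.2140, 0.4720, 1.0000
Σ (Xₖ−Xₖ₋₁)(Yₖ+Yₖ₋₁) = (1/5)(0.0060+0.0000) + (1/5)(0.0540+0.0060) + (1/5)(0.2140+0.0540) + (1/5)(0.4720+0.2140) + (1/5)(1.0000+0.4720)
  = 0.0012 + 0.0120 + 0.0536 + 0.1372 + 0.2944 = 0.4984
G = 1 − 0.4984 = 0.5016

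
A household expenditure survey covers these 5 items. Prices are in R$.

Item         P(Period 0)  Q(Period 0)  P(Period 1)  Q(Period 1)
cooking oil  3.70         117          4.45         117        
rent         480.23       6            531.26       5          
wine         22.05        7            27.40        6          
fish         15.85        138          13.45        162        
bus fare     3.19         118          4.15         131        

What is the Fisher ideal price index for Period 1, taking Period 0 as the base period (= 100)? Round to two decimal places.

Laspeyres component (base-period weights):
ΣP(Period 1)Q(Period 0) = 4.45×117 + 531.26×6 + 27.40×7 + 13.45×138 + 4.15×118 = 520.65 + 3187.56 + 191.8 + 1856.1 + 489.7 = 6245.81
ΣP(Period 0)Q(Period 0) = 3.70×117 + 480.23×6 + 22.05×7 + 15.85×138 + 3.19×118 = 432.9 + 2881.38 + 154.35 + 2187.3 + 376.42 = 6032.35
L = 6245.81 / 6032.35 × 100 = 103.5386
Paasche component (current-period weights):
ΣP(Period 1)Q(Period 1) = 4.45×117 + 531.26×5 + 27.40×6 + 13.45×162 + 4.15×131 = 520.65 + 2656.3 + 164.4 + 2178.9 + 543.65 = 6063.9
ΣP(Period 0)Q(Period 1) = 3.70×117 + 480.23×5 + 22.05×6 + 15.85×162 + 3.19×131 = 432.9 + 2401.15 + 132.3 + 2567.7 + 417.89 = 5951.94
P = 6063.9 / 5951.94 × 100 = 101.8811
Fisher = √(L × P) = √(103.5386 × 101.8811) = 102.7065

102.71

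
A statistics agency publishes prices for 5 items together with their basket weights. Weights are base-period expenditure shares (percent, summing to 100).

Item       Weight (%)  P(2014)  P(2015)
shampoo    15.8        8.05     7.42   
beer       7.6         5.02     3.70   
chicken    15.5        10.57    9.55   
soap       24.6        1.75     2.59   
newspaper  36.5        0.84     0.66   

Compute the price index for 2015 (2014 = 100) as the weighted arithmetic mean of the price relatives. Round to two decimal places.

shampoo: 15.8 × (7.42/8.05) = 15.8 × 0.921739 = 14.5635
beer: 7.6 × (3.70/5.02) = 7.6 × 0.737052 = 5.6016
chicken: 15.5 × (9.55/10.57) = 15.5 × 0.903500 = 14.0043
soap: 24.6 × (2.59/1.75) = 24.6 × 1.480000 = 36.4080
newspaper: 36.5 × (0.66/0.84) = 36.5 × 0.785714 = 28.6786
Index = Σ wᵢ·(p₁ᵢ/p₀ᵢ) = 14.5635 + 5.6016 + 14.0043 + 36.4080 + 28.6786 = 99.2559

99.26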